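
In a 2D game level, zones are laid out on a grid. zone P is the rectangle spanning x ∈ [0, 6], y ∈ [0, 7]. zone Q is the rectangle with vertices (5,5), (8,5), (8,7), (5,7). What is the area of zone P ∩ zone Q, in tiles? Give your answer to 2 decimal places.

|zone P∩zone Q|: x∈[5,6], y∈[5,7] → 1·2 = 2.

2.00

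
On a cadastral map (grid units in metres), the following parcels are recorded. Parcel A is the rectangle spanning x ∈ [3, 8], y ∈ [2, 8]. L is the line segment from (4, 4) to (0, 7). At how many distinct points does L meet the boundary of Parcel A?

The segment meets the boundary at (3,4.75).

1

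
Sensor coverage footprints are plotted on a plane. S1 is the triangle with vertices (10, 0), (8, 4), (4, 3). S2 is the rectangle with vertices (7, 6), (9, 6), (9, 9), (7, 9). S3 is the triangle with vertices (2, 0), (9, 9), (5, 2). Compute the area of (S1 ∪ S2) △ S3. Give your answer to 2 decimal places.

|S1 ∪ S2| = 15.
|(S1 ∪ S2) ∩ S3| = 1.6602.
|(S1 ∪ S2) △ S3| = 15 + 6.5 − 3.3204 = 18.18.

18.18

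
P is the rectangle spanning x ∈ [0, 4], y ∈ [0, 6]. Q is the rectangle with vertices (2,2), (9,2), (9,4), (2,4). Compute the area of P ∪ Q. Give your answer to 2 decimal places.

By inclusion–exclusion:
Individual areas: |P| = 24, |Q| = 14.
|P∩Q|: x∈[2,4], y∈[2,4] → 2·2 = 4.
|P ∪ Q| = 38 − 4 = 34.00.

34.00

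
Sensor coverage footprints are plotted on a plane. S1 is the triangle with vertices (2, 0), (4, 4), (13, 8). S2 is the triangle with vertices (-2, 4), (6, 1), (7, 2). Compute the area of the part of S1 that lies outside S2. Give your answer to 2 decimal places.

12.60

|S1| = 14, |S1∩S2| = 1.3999.
|S1 ∖ S2| = |S1| − |S1∩S2| = 14 − 1.3999 = 12.60.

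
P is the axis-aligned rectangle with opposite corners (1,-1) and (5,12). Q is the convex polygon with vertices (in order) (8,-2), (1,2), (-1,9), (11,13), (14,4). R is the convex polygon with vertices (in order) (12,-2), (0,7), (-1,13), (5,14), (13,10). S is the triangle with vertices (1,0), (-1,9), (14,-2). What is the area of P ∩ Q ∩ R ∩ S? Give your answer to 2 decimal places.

5.27

The intersection is the polygon with vertices (5,3.25), (1,6.25), (1,7.533), (5,4.6).
By the shoelace formula its area is 5.27.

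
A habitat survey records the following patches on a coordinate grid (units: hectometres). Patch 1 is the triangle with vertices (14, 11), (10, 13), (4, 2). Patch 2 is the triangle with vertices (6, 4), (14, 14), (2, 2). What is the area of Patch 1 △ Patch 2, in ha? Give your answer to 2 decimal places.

|Patch 1| = 28, |Patch 2| = 12, |Patch 1∩Patch 2| = 8.5464.
|Patch 1 △ Patch 2| = |Patch 1| + |Patch 2| − 2·|Patch 1∩Patch 2| = 28 + 12 − 17.0929 = 22.91.

22.91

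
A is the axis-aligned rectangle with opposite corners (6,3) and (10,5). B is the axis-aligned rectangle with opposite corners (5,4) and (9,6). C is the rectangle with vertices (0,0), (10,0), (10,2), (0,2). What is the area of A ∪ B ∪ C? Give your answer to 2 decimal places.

33.00

By inclusion–exclusion:
Individual areas: |A| = 8, |B| = 8, |C| = 20.
|A∩B|: x∈[6,9], y∈[4,5] → 3·1 = 3.
|A∩C| = 0 (no overlap).
|B∩C| = 0 (no overlap).
|A∩B∩C| = 0.
|A ∪ B ∪ C| = 36 − 3 + 0 = 33.00.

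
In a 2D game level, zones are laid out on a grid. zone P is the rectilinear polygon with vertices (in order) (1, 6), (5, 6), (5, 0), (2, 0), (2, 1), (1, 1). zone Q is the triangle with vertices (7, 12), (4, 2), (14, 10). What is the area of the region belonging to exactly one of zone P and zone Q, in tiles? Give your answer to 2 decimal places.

58.47

|zone P| = 23, |zone Q| = 38, |zone P∩zone Q| = 1.2667.
|zone P △ zone Q| = |zone P| + |zone Q| − 2·|zone P∩zone Q| = 23 + 38 − 2.5333 = 58.47.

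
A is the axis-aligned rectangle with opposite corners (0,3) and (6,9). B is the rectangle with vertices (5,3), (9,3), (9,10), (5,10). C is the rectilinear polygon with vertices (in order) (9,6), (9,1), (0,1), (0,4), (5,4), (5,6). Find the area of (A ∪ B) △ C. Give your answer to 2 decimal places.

|A ∪ B| = 58.
|(A ∪ B) ∩ C| = 17.
|(A ∪ B) △ C| = 58 + 35 − 34 = 59.00.

59.00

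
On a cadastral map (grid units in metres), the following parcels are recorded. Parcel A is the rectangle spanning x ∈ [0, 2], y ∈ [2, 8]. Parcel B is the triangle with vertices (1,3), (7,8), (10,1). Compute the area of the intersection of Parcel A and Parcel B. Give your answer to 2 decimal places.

0.53

The intersection is the polygon with vertices (2,2.778), (1,3), (2,3.833).
By the shoelace formula its area is 0.53.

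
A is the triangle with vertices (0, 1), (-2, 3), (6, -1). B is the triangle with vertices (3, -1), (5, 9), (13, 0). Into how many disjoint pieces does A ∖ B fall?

A ∖ B splits into 2 disjoint pieces (area 3.3608, area 0.0288).

2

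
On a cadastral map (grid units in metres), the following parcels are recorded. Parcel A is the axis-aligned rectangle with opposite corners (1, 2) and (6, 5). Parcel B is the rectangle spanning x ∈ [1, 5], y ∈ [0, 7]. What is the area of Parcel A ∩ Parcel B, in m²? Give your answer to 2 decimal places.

12.00

|Parcel A∩Parcel B|: x∈[1,5], y∈[2,5] → 4·3 = 12.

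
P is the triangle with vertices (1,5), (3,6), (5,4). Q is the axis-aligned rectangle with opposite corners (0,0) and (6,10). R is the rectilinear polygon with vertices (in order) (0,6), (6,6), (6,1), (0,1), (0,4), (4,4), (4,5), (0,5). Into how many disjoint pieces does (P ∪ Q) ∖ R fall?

3

(P ∪ Q) ∖ R splits into 3 disjoint pieces (area 6, area 4, area 24).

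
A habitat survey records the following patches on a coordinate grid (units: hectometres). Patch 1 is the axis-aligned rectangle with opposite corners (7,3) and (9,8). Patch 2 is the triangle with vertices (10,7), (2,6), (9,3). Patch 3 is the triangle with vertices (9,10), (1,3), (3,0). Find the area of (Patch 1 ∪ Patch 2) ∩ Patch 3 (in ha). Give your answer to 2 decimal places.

4.29

|Patch 1 ∪ Patch 2| = 18.8571.
|(Patch 1 ∪ Patch 2) ∩ Patch 3| = 4.29.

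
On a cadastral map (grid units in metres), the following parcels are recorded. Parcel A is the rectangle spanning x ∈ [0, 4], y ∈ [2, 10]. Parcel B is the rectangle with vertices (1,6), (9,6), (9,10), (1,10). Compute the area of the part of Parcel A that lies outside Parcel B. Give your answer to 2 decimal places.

20.00

|Parcel A∩Parcel B|: x∈[1,4], y∈[6,10] → 3·4 = 12.
|Parcel A| = 32.
|Parcel A ∖ Parcel B| = |Parcel A| − |Parcel A∩Parcel B| = 32 − 12 = 20.00.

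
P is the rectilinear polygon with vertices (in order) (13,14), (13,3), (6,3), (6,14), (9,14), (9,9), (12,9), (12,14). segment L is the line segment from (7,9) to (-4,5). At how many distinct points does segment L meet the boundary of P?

The segment meets the boundary at (6,8.636).

1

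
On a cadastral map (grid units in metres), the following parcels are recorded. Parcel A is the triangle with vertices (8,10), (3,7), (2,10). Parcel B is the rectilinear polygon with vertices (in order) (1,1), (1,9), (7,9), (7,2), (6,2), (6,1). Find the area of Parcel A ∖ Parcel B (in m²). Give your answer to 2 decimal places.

5.00

|Parcel A| = 9, |Parcel A∩Parcel B| = 4.
|Parcel A ∖ Parcel B| = |Parcel A| − |Parcel A∩Parcel B| = 9 − 4 = 5.00.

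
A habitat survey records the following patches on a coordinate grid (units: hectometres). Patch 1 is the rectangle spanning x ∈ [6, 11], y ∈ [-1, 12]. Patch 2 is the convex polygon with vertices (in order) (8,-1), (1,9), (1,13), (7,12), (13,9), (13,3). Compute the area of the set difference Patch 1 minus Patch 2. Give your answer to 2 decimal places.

10.46

|Patch 1| = 65, |Patch 1∩Patch 2| = 54.5429.
|Patch 1 ∖ Patch 2| = |Patch 1| − |Patch 1∩Patch 2| = 65 − 54.5429 = 10.46.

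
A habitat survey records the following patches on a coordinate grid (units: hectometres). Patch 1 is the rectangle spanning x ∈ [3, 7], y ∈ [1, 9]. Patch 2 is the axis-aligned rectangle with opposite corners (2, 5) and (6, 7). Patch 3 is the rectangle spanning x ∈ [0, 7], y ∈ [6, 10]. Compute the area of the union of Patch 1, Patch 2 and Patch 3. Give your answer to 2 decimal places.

By inclusion–exclusion:
Individual areas: |Patch 1| = 32, |Patch 2| = 8, |Patch 3| = 28.
|Patch 1∩Patch 2|: x∈[3,6], y∈[5,7] → 3·2 = 6.
|Patch 1∩Patch 3|: x∈[3,7], y∈[6,9] → 4·3 = 12.
|Patch 2∩Patch 3|: x∈[2,6], y∈[6,7] → 4·1 = 4.
|Patch 1∩Patch 2∩Patch 3| = 3.
|Patch 1 ∪ Patch 2 ∪ Patch 3| = 68 − 22 + 3 = 49.00.

49.00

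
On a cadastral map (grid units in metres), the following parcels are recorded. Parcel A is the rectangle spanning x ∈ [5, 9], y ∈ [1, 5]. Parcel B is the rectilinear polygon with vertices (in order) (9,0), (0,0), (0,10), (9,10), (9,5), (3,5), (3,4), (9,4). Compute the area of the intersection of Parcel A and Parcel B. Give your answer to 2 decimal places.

12.00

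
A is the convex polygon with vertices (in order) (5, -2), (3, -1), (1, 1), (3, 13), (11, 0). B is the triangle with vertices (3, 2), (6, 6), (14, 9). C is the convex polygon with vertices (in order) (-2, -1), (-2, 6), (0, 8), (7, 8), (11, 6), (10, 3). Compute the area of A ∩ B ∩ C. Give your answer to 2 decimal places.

The intersection is the polygon with vertices (3,2), (6,6), (7.062,6.398), (7.864,5.096).
By the shoelace formula its area is 5.94.

5.94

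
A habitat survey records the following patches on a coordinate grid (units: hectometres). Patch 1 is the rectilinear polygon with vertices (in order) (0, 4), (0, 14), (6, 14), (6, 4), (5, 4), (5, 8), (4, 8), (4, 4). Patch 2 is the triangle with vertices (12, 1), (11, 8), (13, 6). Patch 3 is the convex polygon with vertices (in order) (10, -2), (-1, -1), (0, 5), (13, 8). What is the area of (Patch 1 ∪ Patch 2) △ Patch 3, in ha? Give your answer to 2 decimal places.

133.96

|Patch 1 ∪ Patch 2| = 62.
|(Patch 1 ∪ Patch 2) ∩ Patch 3| = 11.0212.
|(Patch 1 ∪ Patch 2) △ Patch 3| = 62 + 94 − 22.0425 = 133.96.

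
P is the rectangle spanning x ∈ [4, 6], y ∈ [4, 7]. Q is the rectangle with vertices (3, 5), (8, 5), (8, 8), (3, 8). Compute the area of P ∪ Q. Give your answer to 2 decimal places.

17.00

By inclusion–exclusion:
Individual areas: |P| = 6, |Q| = 15.
|P∩Q|: x∈[4,6], y∈[5,7] → 2·2 = 4.
|P ∪ Q| = 21 − 4 = 17.00.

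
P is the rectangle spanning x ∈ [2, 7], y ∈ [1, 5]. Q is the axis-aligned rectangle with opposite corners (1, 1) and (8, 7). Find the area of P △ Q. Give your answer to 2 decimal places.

|P∩Q|: x∈[2,7], y∈[1,5] → 5·4 = 20.
|P △ Q| = |P| + |Q| − 2·|P∩Q| = 20 + 42 − 40 = 22.00.

22.00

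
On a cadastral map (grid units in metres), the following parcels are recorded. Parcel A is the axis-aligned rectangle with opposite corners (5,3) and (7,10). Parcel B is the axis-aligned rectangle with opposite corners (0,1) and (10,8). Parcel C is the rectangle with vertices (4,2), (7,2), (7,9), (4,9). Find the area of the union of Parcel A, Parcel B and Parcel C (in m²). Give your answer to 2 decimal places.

By inclusion–exclusion:
Individual areas: |Parcel A| = 14, |Parcel B| = 70, |Parcel C| = 21.
|Parcel A∩Parcel B|: x∈[5,7], y∈[3,8] → 2·5 = 10.
|Parcel A∩Parcel C|: x∈[5,7], y∈[3,9] → 2·6 = 12.
|Parcel B∩Parcel C|: x∈[4,7], y∈[2,8] → 3·6 = 18.
|Parcel A∩Parcel B∩Parcel C| = 10.
|Parcel A ∪ Parcel B ∪ Parcel C| = 105 − 40 + 10 = 75.00.

75.00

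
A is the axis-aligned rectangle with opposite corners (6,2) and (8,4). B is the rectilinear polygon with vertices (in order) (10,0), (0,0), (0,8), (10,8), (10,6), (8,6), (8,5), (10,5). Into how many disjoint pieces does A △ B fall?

1

A △ B is a single connected region.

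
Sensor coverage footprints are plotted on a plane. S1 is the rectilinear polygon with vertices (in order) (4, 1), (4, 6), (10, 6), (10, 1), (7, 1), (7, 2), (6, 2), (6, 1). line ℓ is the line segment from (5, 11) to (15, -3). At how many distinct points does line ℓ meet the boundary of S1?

The segment meets the boundary at (10,4), (8.571,6).

2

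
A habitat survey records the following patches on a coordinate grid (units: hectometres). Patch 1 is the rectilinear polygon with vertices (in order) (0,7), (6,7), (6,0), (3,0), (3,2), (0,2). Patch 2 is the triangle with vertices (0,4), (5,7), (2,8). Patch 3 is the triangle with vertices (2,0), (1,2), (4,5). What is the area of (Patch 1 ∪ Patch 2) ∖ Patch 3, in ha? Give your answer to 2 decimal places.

|Patch 1 ∪ Patch 2| = 37.75.
|(Patch 1 ∪ Patch 2) ∩ Patch 3| = 2.7.
|(Patch 1 ∪ Patch 2) ∖ Patch 3| = 37.75 − 2.7 = 35.05.

35.05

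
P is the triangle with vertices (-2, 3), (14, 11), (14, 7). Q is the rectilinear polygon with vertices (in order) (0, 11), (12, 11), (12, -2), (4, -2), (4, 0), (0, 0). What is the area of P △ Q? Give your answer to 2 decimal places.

|P| = 32, |Q| = 148, |P∩Q| = 24.
|P △ Q| = |P| + |Q| − 2·|P∩Q| = 32 + 148 − 48 = 132.00.

132.00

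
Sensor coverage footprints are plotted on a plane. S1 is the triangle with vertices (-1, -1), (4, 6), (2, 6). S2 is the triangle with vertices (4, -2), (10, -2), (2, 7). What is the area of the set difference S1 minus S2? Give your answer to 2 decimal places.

5.70

|S1| = 7, |S1∩S2| = 1.3023.
|S1 ∖ S2| = |S1| − |S1∩S2| = 7 − 1.3023 = 5.70.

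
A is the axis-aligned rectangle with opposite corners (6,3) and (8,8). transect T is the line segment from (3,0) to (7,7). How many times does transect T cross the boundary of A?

1

The segment meets the boundary at (6,5.25).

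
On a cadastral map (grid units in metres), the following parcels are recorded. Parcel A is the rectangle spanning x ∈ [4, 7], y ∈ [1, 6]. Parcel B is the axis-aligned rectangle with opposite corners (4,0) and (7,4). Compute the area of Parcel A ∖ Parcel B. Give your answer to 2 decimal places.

|Parcel A∩Parcel B|: x∈[4,7], y∈[1,4] → 3·3 = 9.
|Parcel A| = 15.
|Parcel A ∖ Parcel B| = |Parcel A| − |Parcel A∩Parcel B| = 15 − 9 = 6.00.

6.00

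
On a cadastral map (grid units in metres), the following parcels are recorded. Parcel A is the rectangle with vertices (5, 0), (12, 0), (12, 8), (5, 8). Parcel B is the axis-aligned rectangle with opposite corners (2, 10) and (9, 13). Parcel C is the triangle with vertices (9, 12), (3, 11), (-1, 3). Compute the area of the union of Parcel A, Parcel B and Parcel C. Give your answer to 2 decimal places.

91.97

By inclusion–exclusion:
Individual areas: |Parcel A| = 56, |Parcel B| = 21, |Parcel C| = 22.
|Parcel A∩Parcel B| = 0 (no overlap).
|Parcel A∩Parcel C| = 0.
|Parcel B∩Parcel C| = 7.0278.
|Parcel A∩Parcel B∩Parcel C| = 0.
|Parcel A ∪ Parcel B ∪ Parcel C| = 99 − 7.0278 + 0 = 91.97.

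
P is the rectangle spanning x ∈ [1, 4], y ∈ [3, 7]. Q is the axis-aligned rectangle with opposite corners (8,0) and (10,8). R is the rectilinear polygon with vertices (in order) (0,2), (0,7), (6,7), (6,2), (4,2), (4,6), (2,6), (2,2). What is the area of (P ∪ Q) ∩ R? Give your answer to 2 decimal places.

6.00

|P ∪ Q| = 28.
|(P ∪ Q) ∩ R| = 6.00.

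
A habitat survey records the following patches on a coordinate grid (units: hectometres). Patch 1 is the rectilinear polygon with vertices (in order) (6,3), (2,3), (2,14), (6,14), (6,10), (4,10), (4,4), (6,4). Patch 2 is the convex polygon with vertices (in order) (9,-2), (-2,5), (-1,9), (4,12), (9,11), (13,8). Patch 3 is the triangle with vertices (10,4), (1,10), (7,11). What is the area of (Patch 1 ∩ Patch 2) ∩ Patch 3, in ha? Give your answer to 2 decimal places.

The region (Patch 1 ∩ Patch 2) ∩ Patch 3 is the polygon with vertices (2,10.167), (6,10.833), (6,10), (4,10), (4,8), (2,9.333).
By the shoelace formula its area is 4.67.

4.67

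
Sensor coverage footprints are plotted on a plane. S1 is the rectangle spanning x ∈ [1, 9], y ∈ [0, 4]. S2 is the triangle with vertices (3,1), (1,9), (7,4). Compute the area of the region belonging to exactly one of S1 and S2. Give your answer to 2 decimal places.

36.75

|S1| = 32, |S2| = 19, |S1∩S2| = 7.125.
|S1 △ S2| = |S1| + |S2| − 2·|S1∩S2| = 32 + 19 − 14.25 = 36.75.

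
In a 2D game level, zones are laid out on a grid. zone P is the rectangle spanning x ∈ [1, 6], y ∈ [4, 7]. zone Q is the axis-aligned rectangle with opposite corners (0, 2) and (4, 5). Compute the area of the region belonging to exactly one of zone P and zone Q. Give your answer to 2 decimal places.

21.00

|zone P∩zone Q|: x∈[1,4], y∈[4,5] → 3·1 = 3.
|zone P △ zone Q| = |zone P| + |zone Q| − 2·|zone P∩zone Q| = 15 + 12 − 6 = 21.00.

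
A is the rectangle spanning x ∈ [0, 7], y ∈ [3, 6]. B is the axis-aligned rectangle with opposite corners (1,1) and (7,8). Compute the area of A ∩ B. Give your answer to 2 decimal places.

18.00

|A∩B|: x∈[1,7], y∈[3,6] → 6·3 = 18.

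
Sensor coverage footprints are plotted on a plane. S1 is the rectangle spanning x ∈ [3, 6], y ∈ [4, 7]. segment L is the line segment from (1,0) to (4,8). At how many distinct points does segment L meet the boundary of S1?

2

The segment meets the boundary at (3.625,7), (3,5.333).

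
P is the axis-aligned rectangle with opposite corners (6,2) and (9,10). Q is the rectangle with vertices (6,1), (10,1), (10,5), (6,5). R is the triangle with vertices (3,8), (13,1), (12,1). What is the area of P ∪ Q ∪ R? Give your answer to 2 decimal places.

By inclusion–exclusion:
Individual areas: |P| = 24, |Q| = 16, |R| = 3.5.
|P∩Q|: x∈[6,9], y∈[2,5] → 3·3 = 9.
|P∩R| = 1.05.
|Q∩R| = 1.2627.
|P∩Q∩R| = 0.7571.
|P ∪ Q ∪ R| = 43.5 − 11.3127 + 0.7571 = 32.94.

32.94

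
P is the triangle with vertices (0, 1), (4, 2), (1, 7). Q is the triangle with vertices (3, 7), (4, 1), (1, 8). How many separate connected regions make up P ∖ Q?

2

P ∖ Q splits into 2 disjoint pieces (area 10.9435, area 0.0354).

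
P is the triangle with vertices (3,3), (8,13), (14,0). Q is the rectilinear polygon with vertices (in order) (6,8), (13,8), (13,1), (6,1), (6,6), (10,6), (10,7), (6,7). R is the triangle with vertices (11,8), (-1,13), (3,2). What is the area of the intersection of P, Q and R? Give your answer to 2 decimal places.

6.24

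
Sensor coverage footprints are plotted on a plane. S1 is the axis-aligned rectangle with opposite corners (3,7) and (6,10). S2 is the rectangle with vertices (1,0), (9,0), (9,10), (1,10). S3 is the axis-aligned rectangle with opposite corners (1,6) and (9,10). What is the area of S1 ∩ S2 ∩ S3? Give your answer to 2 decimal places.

The intersection is the polygon with vertices (3,7), (3,10), (6,10), (6,7).
By the shoelace formula its area is 9.00.

9.00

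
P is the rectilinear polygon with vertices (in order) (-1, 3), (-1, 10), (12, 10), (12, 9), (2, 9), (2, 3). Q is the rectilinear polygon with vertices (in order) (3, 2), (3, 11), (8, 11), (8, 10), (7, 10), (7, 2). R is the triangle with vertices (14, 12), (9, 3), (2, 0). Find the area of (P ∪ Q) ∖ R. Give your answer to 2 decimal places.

59.02

|P ∪ Q| = 64.
|(P ∪ Q) ∩ R| = 4.9762.
|(P ∪ Q) ∖ R| = 64 − 4.9762 = 59.02.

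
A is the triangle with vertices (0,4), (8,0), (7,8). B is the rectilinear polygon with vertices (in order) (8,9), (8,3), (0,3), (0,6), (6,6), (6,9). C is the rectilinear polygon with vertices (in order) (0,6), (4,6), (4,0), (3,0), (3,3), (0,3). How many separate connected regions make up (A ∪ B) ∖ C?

2

(A ∪ B) ∖ C splits into 2 disjoint pieces (area 27.2232, area 0.25).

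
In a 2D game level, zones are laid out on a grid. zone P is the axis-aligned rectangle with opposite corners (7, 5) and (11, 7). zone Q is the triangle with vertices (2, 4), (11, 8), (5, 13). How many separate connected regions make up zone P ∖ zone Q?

zone P ∖ zone Q is a single connected region.

1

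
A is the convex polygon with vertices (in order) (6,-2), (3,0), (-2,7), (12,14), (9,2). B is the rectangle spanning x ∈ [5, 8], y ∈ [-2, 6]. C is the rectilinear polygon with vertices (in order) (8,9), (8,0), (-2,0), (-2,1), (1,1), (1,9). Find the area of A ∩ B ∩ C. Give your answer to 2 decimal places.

17.83

The intersection is the polygon with vertices (5,6), (8,6), (8,0.667), (7.5,0), (5,0).
By the shoelace formula its area is 17.83.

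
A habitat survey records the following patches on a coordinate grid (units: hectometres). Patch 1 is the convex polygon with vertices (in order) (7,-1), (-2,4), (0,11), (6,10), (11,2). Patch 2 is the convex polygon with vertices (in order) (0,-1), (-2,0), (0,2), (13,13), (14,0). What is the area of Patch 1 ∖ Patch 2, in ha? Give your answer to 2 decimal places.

|Patch 1| = 92.5, |Patch 1∩Patch 2| = 46.7714.
|Patch 1 ∖ Patch 2| = |Patch 1| − |Patch 1∩Patch 2| = 92.5 − 46.7714 = 45.73.

45.73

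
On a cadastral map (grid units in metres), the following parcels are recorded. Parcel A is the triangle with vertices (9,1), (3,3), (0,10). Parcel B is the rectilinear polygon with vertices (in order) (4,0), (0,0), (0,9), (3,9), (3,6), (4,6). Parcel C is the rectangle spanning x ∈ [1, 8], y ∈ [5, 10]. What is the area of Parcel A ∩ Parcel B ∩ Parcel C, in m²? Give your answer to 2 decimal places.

The intersection is the polygon with vertices (1,7.667), (1,9), (3,7), (3,6), (4,6), (4,5), (2.143,5).
By the shoelace formula its area is 5.48.

5.48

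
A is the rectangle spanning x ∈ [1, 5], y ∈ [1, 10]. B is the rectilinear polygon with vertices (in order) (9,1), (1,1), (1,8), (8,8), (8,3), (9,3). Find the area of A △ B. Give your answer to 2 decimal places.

31.00

|A| = 36, |B| = 51, |A∩B| = 28.
|A △ B| = |A| + |B| − 2·|A∩B| = 36 + 51 − 56 = 31.00.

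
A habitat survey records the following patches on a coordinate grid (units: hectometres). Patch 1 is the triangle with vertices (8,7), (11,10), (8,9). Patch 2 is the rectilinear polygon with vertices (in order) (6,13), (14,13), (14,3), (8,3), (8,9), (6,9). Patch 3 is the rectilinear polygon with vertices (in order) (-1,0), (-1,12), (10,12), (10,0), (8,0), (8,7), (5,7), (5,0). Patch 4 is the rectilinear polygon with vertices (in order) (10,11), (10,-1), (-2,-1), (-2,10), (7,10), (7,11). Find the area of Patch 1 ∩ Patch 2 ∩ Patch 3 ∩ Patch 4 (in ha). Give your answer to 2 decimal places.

2.67

The intersection is the polygon with vertices (8,9), (10,9.667), (10,9), (8,7).
By the shoelace formula its area is 2.67.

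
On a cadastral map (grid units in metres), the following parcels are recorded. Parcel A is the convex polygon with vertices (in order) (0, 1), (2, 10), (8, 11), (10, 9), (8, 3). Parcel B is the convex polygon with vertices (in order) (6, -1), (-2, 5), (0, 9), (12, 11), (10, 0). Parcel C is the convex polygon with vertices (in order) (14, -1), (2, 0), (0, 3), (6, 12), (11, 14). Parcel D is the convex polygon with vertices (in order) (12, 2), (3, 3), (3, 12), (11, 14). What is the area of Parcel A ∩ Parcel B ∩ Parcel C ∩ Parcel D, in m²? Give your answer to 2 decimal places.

41.85

The intersection is the polygon with vertices (10,9), (8,3), (6.462,2.615), (3,3), (3,7.5), (4.5,9.75), (8.571,10.429).
By the shoelace formula its area is 41.85.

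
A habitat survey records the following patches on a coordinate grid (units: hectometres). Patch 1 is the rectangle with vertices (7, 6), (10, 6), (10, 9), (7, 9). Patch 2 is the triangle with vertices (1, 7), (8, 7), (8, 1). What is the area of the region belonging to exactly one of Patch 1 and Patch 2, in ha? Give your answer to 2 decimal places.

28.00

|Patch 1| = 9, |Patch 2| = 21, |Patch 1∩Patch 2| = 1.
|Patch 1 △ Patch 2| = |Patch 1| + |Patch 2| − 2·|Patch 1∩Patch 2| = 9 + 21 − 2 = 28.00.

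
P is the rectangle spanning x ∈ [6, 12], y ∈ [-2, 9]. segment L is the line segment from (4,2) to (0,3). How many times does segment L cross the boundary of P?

The segment lies entirely outside P and never meets its boundary.

0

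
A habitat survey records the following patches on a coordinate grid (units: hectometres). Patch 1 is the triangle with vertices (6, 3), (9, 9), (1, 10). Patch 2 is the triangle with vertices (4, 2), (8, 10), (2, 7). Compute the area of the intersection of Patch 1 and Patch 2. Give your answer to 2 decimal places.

10.72

The intersection is the polygon with vertices (7.588,9.177), (5.118,4.235), (2.842,7.421), (6.6,9.3).
By the shoelace formula its area is 10.72.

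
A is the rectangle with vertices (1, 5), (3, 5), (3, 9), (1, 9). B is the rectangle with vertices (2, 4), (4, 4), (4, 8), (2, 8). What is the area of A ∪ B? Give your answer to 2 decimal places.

13.00

By inclusion–exclusion:
Individual areas: |A| = 8, |B| = 8.
|A∩B|: x∈[2,3], y∈[5,8] → 1·3 = 3.
|A ∪ B| = 16 − 3 = 13.00.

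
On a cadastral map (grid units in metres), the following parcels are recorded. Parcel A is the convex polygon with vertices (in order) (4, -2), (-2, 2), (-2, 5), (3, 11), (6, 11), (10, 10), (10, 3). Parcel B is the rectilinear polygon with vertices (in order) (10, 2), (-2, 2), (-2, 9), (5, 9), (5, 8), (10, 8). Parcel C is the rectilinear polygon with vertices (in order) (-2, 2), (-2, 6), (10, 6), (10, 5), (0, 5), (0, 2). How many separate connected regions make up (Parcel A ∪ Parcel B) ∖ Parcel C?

2

(Parcel A ∪ Parcel B) ∖ Parcel C splits into 2 disjoint pieces (area 49.6667, area 51.6).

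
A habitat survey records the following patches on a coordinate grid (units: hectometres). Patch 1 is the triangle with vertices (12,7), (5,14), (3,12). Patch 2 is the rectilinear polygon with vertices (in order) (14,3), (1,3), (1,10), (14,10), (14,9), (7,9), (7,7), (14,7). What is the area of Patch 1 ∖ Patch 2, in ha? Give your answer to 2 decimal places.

|Patch 1| = 14, |Patch 1∩Patch 2| = 2.
|Patch 1 ∖ Patch 2| = |Patch 1| − |Patch 1∩Patch 2| = 14 − 2 = 12.00.

12.00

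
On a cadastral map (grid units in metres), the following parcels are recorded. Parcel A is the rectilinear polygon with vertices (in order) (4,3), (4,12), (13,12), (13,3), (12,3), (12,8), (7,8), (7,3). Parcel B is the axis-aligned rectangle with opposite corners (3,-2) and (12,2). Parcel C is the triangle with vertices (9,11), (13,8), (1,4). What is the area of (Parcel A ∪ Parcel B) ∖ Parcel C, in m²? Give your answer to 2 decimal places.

74.27

|Parcel A ∪ Parcel B| = 92.
|(Parcel A ∪ Parcel B) ∩ Parcel C| = 17.7292.
|(Parcel A ∪ Parcel B) ∖ Parcel C| = 92 − 17.7292 = 74.27.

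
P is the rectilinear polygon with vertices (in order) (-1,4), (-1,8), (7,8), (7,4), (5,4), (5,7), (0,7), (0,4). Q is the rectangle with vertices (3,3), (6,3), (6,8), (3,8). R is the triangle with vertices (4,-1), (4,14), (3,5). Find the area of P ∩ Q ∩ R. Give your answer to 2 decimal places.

0.72

The intersection is the polygon with vertices (3.222,7), (3.333,8), (4,8), (4,7).
By the shoelace formula its area is 0.72.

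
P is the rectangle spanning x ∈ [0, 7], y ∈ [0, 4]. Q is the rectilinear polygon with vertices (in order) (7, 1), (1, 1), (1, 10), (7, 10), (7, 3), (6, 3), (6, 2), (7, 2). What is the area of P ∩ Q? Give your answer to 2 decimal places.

The intersection is the polygon with vertices (7,1), (1,1), (1,4), (7,4), (7,3), (6,3), (6,2), (7,2).
By the shoelace formula its area is 17.00.

17.00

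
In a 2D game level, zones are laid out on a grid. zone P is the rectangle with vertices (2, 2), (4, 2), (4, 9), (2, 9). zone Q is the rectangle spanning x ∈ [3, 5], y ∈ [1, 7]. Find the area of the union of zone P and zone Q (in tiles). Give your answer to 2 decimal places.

21.00

By inclusion–exclusion:
Individual areas: |zone P| = 14, |zone Q| = 12.
|zone P∩zone Q|: x∈[3,4], y∈[2,7] → 1·5 = 5.
|zone P ∪ zone Q| = 26 − 5 = 21.00.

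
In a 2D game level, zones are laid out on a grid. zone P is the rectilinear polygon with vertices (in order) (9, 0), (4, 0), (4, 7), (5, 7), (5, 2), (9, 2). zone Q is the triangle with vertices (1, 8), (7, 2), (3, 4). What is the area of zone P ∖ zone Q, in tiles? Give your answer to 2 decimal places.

|zone P| = 15, |zone P∩zone Q| = 1.25.
|zone P ∖ zone Q| = |zone P| − |zone P∩zone Q| = 15 − 1.25 = 13.75.

13.75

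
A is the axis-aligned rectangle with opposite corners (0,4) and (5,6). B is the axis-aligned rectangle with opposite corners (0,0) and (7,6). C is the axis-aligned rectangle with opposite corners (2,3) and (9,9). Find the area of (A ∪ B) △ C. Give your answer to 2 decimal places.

54.00

|A ∪ B| = 42.
|(A ∪ B) ∩ C| = 15.
|(A ∪ B) △ C| = 42 + 42 − 30 = 54.00.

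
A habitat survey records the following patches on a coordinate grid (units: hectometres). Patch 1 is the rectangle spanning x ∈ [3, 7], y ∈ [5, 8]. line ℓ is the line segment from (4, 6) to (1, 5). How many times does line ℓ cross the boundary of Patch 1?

1

The segment meets the boundary at (3,5.667).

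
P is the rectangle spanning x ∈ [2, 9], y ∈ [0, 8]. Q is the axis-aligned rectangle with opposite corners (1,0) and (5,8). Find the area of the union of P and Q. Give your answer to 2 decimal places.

By inclusion–exclusion:
Individual areas: |P| = 56, |Q| = 32.
|P∩Q|: x∈[2,5], y∈[0,8] → 3·8 = 24.
|P ∪ Q| = 88 − 24 = 64.00.

64.00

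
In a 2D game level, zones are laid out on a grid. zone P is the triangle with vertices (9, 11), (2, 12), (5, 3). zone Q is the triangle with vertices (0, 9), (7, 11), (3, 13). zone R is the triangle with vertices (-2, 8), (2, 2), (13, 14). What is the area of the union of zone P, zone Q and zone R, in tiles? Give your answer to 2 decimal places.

By inclusion–exclusion:
Individual areas: |zone P| = 30, |zone Q| = 11, |zone R| = 57.
|zone P∩zone Q| = 5.7491.
|zone P∩zone R| = 22.0696.
|zone Q∩zone R| = 1.375.
|zone P∩zone Q∩zone R| = 1.321.
|zone P ∪ zone Q ∪ zone R| = 98 − 29.1937 + 1.321 = 70.13.

70.13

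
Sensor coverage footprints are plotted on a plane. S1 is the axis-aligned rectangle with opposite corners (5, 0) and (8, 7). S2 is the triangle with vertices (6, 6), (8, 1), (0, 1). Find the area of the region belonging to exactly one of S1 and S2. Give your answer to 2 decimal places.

21.83

|S1| = 21, |S2| = 20, |S1∩S2| = 9.5833.
|S1 △ S2| = |S1| + |S2| − 2·|S1∩S2| = 21 + 20 − 19.1667 = 21.83.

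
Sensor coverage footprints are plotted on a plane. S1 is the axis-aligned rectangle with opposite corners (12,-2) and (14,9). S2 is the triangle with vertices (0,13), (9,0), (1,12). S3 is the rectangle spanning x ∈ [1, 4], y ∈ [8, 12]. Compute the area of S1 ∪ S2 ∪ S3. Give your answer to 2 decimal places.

By inclusion–exclusion:
Individual areas: |S1| = 22, |S2| = 2, |S3| = 12.
|S1∩S2| = 0.
|S1∩S3| = 0 (no overlap).
|S2∩S3| = 0.9573.
|S1∩S2∩S3| = 0.
|S1 ∪ S2 ∪ S3| = 36 − 0.9573 + 0 = 35.04.

35.04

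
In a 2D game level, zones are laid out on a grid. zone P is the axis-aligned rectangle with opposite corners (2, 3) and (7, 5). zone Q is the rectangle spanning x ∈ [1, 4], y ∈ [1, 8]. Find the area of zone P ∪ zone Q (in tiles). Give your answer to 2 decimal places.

27.00

By inclusion–exclusion:
Individual areas: |zone P| = 10, |zone Q| = 21.
|zone P∩zone Q|: x∈[2,4], y∈[3,5] → 2·2 = 4.
|zone P ∪ zone Q| = 31 − 4 = 27.00.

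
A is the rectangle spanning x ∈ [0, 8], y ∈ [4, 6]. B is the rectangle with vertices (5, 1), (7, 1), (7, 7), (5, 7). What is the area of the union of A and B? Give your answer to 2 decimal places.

By inclusion–exclusion:
Individual areas: |A| = 16, |B| = 12.
|A∩B|: x∈[5,7], y∈[4,6] → 2·2 = 4.
|A ∪ B| = 28 − 4 = 24.00.

24.00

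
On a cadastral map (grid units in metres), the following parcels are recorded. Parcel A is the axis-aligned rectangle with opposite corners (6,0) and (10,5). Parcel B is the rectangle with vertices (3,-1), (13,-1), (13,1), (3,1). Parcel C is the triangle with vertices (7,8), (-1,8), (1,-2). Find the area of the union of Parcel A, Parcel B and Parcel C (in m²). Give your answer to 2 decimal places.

By inclusion–exclusion:
Individual areas: |Parcel A| = 20, |Parcel B| = 20, |Parcel C| = 40.
|Parcel A∩Parcel B|: x∈[6,10], y∈[0,1] → 4·1 = 4.
|Parcel A∩Parcel C| = 0.
|Parcel B∩Parcel C| = 0.
|Parcel A∩Parcel B∩Parcel C| = 0.
|Parcel A ∪ Parcel B ∪ Parcel C| = 80 − 4 + 0 = 76.00.

76.00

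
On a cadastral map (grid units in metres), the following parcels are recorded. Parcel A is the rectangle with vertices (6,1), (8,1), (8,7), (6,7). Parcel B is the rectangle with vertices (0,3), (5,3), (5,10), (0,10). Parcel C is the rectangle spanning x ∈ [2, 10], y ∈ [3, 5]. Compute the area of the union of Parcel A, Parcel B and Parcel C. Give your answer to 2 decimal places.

53.00

By inclusion–exclusion:
Individual areas: |Parcel A| = 12, |Parcel B| = 35, |Parcel C| = 16.
|Parcel A∩Parcel B| = 0 (no overlap).
|Parcel A∩Parcel C|: x∈[6,8], y∈[3,5] → 2·2 = 4.
|Parcel B∩Parcel C|: x∈[2,5], y∈[3,5] → 3·2 = 6.
|Parcel A∩Parcel B∩Parcel C| = 0.
|Parcel A ∪ Parcel B ∪ Parcel C| = 63 − 10 + 0 = 53.00.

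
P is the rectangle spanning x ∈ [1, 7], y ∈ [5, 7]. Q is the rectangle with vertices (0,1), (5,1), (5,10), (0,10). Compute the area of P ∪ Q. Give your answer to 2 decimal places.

By inclusion–exclusion:
Individual areas: |P| = 12, |Q| = 45.
|P∩Q|: x∈[1,5], y∈[5,7] → 4·2 = 8.
|P ∪ Q| = 57 − 8 = 49.00.

49.00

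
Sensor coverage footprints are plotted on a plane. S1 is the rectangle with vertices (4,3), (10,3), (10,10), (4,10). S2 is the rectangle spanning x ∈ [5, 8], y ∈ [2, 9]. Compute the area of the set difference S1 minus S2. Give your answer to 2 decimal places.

24.00

|S1∩S2|: x∈[5,8], y∈[3,9] → 3·6 = 18.
|S1| = 42.
|S1 ∖ S2| = |S1| − |S1∩S2| = 42 − 18 = 24.00.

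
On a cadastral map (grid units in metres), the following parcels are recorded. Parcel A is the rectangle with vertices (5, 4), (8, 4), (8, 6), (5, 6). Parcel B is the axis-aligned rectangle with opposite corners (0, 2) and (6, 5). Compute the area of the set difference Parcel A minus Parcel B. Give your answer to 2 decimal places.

5.00

|Parcel A∩Parcel B|: x∈[5,6], y∈[4,5] → 1·1 = 1.
|Parcel A| = 6.
|Parcel A ∖ Parcel B| = |Parcel A| − |Parcel A∩Parcel B| = 6 − 1 = 5.00.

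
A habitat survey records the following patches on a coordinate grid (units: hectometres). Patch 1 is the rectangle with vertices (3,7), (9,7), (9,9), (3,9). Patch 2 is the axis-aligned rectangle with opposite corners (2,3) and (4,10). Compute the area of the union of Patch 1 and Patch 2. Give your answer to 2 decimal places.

By inclusion–exclusion:
Individual areas: |Patch 1| = 12, |Patch 2| = 14.
|Patch 1∩Patch 2|: x∈[3,4], y∈[7,9] → 1·2 = 2.
|Patch 1 ∪ Patch 2| = 26 − 2 = 24.00.

24.00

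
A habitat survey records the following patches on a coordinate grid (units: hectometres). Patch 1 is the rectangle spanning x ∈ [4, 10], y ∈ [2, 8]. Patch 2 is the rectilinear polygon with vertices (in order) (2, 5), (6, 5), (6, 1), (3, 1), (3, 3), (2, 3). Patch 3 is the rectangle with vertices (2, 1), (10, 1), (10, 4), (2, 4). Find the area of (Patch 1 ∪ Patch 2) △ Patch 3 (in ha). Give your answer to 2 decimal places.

|Patch 1 ∪ Patch 2| = 44.
|(Patch 1 ∪ Patch 2) ∩ Patch 3| = 18.
|(Patch 1 ∪ Patch 2) △ Patch 3| = 44 + 24 − 36 = 32.00.

32.00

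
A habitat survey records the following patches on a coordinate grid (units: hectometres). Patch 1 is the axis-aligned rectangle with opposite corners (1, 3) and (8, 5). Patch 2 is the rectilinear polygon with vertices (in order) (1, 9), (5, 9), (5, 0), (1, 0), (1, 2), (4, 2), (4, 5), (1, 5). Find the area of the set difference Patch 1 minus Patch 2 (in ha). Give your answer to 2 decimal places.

12.00

|Patch 1| = 14, |Patch 1∩Patch 2| = 2.
|Patch 1 ∖ Patch 2| = |Patch 1| − |Patch 1∩Patch 2| = 14 − 2 = 12.00.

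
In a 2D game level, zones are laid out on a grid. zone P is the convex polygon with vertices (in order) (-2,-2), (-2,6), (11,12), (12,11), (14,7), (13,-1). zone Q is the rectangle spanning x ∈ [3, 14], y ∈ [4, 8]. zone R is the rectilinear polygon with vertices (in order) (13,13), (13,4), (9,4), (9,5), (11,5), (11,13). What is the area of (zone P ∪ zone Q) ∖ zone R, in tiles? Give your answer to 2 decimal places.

|zone P ∪ zone Q| = 166.8125.
|(zone P ∪ zone Q) ∩ zone R| = 15.5.
|(zone P ∪ zone Q) ∖ zone R| = 166.8125 − 15.5 = 151.31.

151.31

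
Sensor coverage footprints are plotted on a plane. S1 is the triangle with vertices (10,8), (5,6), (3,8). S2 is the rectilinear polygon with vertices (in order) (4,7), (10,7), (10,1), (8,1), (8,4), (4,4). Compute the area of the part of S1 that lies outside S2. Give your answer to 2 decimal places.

|S1| = 7, |S1∩S2| = 1.75.
|S1 ∖ S2| = |S1| − |S1∩S2| = 7 − 1.75 = 5.25.

5.25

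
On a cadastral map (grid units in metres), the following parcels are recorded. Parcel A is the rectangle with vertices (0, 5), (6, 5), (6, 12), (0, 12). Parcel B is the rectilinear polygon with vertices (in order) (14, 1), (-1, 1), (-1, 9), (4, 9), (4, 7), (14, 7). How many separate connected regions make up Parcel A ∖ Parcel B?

Parcel A ∖ Parcel B is a single connected region.

1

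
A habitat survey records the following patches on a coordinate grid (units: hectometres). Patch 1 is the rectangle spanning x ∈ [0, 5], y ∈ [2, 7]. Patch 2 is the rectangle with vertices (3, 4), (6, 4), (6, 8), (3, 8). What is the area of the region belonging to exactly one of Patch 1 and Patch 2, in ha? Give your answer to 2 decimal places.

25.00

|Patch 1∩Patch 2|: x∈[3,5], y∈[4,7] → 2·3 = 6.
|Patch 1 △ Patch 2| = |Patch 1| + |Patch 2| − 2·|Patch 1∩Patch 2| = 25 + 12 − 12 = 25.00.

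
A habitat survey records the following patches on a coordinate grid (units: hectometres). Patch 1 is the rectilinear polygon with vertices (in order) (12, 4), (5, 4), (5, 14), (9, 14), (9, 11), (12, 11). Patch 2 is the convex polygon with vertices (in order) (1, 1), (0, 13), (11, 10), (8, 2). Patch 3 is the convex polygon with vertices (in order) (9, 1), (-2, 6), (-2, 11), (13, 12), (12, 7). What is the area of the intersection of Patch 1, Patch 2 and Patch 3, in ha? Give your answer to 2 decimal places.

34.12

The intersection is the polygon with vertices (5,11.467), (5.5,11.5), (11,10), (8.75,4), (5,4).
By the shoelace formula its area is 34.12.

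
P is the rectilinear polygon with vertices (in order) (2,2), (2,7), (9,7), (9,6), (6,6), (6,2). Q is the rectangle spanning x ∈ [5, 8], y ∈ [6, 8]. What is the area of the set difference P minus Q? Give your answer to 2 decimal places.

20.00

|P| = 23, |P∩Q| = 3.
|P ∖ Q| = |P| − |P∩Q| = 23 − 3 = 20.00.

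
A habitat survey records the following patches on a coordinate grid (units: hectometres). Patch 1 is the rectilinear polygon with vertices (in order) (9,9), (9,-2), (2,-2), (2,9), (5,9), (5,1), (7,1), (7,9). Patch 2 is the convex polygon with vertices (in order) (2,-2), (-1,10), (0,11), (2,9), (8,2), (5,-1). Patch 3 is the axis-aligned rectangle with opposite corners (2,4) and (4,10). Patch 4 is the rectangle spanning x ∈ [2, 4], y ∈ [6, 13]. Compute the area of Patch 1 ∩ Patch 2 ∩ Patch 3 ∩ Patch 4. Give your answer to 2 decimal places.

The intersection is the polygon with vertices (4,6), (2,6), (2,9), (4,6.667).
By the shoelace formula its area is 3.67.

3.67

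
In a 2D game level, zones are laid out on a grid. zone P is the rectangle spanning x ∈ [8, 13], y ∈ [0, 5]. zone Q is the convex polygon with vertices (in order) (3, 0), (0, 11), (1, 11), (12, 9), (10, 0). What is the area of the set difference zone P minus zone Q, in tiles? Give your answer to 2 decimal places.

12.22

|zone P| = 25, |zone P∩zone Q| = 12.7778.
|zone P ∖ zone Q| = |zone P| − |zone P∩zone Q| = 25 − 12.7778 = 12.22.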